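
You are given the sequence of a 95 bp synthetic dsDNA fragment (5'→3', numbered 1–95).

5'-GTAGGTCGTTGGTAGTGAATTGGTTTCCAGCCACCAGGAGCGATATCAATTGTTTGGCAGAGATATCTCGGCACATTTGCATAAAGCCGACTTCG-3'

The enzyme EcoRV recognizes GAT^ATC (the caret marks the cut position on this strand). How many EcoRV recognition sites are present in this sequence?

GATATC occurs starting at positions 42, 62.
EcoRV cuts at 2 sites.

2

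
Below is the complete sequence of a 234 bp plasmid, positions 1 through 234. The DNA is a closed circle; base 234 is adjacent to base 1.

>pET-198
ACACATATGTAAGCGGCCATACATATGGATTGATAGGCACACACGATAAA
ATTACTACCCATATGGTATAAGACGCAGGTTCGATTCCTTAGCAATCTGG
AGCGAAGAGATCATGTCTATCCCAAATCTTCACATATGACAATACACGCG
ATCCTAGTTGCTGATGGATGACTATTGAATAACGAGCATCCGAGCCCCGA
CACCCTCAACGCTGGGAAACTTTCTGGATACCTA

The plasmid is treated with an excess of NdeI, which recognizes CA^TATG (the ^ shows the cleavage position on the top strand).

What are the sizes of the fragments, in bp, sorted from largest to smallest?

NdeI sites (CATATG) start at positions 4, 22, 60, 133.
NdeI cuts after base 2 of each site, so after positions 5, 23, 61, 134.
Circular molecule, 4 cuts → 4 fragments:
  6–23 → 18 bp
  24–61 → 38 bp
  62–134 → 73 bp
  135–234 then 1–5 → 100 + 5 = 105 bp
Sorted largest to smallest: 105, 73, 38, 18 bp.

105, 73, 38, 18 bp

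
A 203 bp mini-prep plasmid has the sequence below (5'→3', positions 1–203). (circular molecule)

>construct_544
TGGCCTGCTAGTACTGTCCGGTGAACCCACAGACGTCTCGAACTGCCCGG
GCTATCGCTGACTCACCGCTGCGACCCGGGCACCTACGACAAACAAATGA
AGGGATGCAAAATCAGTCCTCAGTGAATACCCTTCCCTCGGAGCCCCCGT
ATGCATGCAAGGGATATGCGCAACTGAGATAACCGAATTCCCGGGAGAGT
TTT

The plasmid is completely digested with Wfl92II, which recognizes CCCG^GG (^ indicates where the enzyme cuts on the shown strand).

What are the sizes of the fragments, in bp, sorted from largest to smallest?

Wfl92II sites (CCCGGG) start at positions 46, 75, 190.
Wfl92II cuts after base 4 of each site, so after positions 49, 78, 193.
Circular molecule, 3 cuts → 3 fragments:
  50–78 → 29 bp
  79–193 → 115 bp
  194–203 then 1–49 → 10 + 49 = 59 bp
Sorted largest to smallest: 115, 59, 29 bp.

115, 59, 29 bp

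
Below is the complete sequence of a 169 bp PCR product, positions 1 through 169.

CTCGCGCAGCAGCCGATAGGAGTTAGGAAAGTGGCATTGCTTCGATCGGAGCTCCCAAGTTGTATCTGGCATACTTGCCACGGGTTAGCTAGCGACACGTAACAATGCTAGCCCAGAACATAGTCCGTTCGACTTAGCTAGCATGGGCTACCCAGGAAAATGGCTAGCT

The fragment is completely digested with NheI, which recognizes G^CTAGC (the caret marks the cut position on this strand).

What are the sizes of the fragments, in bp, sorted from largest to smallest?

NheI sites (GCTAGC) start at positions 88, 107, 137, 163.
NheI cuts after the first base of each site, so after positions 88, 107, 137, 163.
Linear molecule, 4 cuts → 5 fragments:
  1–88 → 88 bp
  89–107 → 19 bp
  108–137 → 30 bp
  138–163 → 26 bp
  164–169 → 6 bp
Sorted largest to smallest: 88, 30, 26, 19, 6 bp.

88, 30, 26, 19, 6 bp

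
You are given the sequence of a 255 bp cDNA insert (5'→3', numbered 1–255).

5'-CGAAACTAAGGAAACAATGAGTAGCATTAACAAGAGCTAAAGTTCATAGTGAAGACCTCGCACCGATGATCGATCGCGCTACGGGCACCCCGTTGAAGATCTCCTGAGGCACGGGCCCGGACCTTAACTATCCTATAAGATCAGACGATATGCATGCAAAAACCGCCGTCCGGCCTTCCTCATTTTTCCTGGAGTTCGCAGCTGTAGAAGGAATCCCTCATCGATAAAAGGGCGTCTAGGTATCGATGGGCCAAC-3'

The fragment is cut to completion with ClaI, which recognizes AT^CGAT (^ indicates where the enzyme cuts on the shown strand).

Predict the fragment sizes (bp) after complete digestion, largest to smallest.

ClaI sites (ATCGAT) start at positions 69, 220, 242.
ClaI cuts after base 2 of each site, so after positions 70, 221, 243.
Linear molecule, 3 cuts → 4 fragments:
  1–70 → 70 bp
  71–221 → 151 bp
  222–243 → 22 bp
  244–255 → 12 bp
Sorted largest to smallest: 151, 70, 22, 12 bp.

151, 70, 22, 12 bp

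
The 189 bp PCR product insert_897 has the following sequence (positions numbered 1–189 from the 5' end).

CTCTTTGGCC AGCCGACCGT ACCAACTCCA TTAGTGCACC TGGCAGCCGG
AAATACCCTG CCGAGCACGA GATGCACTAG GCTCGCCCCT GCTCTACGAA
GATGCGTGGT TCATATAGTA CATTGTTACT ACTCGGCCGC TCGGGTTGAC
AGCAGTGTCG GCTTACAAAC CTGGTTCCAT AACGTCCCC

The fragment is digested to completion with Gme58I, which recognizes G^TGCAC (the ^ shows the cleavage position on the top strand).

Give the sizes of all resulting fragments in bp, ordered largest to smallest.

155, 34 bp

The Gme58I site (GTGCAC) starts at position 34.
Gme58I cuts after the first base of each site, so after position 34.
Linear molecule, 1 cut → 2 fragments:
  1–34 → 34 bp
  35–189 → 155 bp
Sorted largest to smallest: 155, 34 bp.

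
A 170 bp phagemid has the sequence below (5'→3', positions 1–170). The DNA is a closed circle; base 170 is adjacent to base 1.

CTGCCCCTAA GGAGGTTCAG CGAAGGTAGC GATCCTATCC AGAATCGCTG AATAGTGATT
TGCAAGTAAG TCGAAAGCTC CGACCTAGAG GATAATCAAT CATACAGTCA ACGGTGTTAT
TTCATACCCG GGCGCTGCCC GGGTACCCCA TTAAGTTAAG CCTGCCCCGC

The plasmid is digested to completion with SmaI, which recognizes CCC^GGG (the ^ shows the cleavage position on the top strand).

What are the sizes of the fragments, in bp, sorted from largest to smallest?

159, 11 bp

SmaI sites (CCCGGG) start at positions 127, 138.
SmaI cuts after base 3 of each site, so after positions 129, 140.
Circular molecule, 2 cuts → 2 fragments:
  130–140 → 11 bp
  141–170 then 1–129 → 30 + 129 = 159 bp
Sorted largest to smallest: 159, 11 bp.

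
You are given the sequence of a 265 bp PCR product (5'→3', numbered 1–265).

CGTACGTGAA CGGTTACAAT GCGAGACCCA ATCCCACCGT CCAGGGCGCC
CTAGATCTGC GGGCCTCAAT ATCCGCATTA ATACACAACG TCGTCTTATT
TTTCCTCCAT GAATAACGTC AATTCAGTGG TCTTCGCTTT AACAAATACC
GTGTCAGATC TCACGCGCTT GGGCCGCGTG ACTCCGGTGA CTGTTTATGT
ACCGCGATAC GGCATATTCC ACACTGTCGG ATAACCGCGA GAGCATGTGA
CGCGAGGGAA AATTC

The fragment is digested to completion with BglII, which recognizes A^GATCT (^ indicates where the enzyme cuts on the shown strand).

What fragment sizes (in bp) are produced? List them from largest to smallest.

109, 103, 53 bp

BglII sites (AGATCT) start at positions 53, 156.
BglII cuts after the first base of each site, so after positions 53, 156.
Linear molecule, 2 cuts → 3 fragments:
  1–53 → 53 bp
  54–156 → 103 bp
  157–265 → 109 bp
Sorted largest to smallest: 109, 103, 53 bp.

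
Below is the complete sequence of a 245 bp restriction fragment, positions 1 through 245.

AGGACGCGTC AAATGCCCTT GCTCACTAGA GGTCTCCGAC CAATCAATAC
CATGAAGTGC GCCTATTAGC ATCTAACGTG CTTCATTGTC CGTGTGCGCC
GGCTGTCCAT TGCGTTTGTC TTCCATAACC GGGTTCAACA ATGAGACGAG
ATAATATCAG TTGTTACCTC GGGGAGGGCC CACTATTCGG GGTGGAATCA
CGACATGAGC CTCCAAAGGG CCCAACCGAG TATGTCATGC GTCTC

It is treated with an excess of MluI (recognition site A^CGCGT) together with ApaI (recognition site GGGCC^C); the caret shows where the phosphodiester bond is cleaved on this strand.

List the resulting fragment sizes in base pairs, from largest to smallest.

176, 42, 23, 4 bp

The MluI site (ACGCGT) starts at position 4.
MluI cuts after the first base of each site, so after position 4.
ApaI sites (GGGCCC) start at positions 176, 218.
ApaI cuts after base 5 of each site (before the last base), so after positions 180, 222.
Combined cut positions: 4, 180, 222.
Linear molecule, 3 cuts → 4 fragments:
  1–4 → 4 bp
  5–180 → 176 bp
  181–222 → 42 bp
  223–245 → 23 bp
Sorted largest to smallest: 176, 42, 23, 4 bp.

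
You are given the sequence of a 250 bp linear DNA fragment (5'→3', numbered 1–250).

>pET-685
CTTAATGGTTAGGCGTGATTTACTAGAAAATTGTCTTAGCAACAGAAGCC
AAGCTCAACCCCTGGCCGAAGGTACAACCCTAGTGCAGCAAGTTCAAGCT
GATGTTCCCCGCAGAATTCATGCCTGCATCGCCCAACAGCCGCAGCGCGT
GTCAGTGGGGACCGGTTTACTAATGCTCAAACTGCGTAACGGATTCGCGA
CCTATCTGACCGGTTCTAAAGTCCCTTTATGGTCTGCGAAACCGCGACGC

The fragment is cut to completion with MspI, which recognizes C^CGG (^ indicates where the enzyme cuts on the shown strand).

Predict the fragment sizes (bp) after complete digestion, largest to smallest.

MspI sites (CCGG) start at positions 162, 210.
MspI cuts after the first base of each site, so after positions 162, 210.
Linear molecule, 2 cuts → 3 fragments:
  1–162 → 162 bp
  163–210 → 48 bp
  211–250 → 40 bp
Sorted largest to smallest: 162, 48, 40 bp.

162, 48, 40 bp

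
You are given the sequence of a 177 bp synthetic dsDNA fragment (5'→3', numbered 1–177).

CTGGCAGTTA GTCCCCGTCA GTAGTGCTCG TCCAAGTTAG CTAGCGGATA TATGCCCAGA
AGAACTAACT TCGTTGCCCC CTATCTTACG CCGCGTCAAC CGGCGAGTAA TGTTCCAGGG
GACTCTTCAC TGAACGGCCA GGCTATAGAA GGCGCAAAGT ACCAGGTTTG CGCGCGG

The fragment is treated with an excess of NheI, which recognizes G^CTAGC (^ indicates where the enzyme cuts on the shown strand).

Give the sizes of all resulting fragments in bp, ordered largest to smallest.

137, 40 bp

The NheI site (GCTAGC) starts at position 40.
NheI cuts after the first base of each site, so after position 40.
Linear molecule, 1 cut → 2 fragments:
  1–40 → 40 bp
  41–177 → 137 bp
Sorted largest to smallest: 137, 40 bp.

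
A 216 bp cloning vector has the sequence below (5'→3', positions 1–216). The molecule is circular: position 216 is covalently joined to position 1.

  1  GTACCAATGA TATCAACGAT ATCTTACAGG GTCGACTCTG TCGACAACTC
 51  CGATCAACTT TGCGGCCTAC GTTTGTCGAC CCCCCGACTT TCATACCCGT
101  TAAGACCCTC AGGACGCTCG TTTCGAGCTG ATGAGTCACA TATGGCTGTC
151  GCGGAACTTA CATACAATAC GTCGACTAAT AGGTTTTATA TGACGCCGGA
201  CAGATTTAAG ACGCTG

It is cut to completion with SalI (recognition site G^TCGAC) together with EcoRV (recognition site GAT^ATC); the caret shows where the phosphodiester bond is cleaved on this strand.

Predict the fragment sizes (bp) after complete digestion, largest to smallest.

96, 56, 35, 11, 9, 9 bp

SalI sites (GTCGAC) start at positions 31, 40, 75, 171.
SalI cuts after the first base of each site, so after positions 31, 40, 75, 171.
EcoRV sites (GATATC) start at positions 9, 18.
EcoRV cuts after base 3 of each site, so after positions 11, 20.
Combined cut positions: 11, 20, 31, 40, 75, 171.
Circular molecule, 6 cuts → 6 fragments:
  12–20 → 9 bp
  21–31 → 11 bp
  32–40 → 9 bp
  41–75 → 35 bp
  76–171 → 96 bp
  172–216 then 1–11 → 45 + 11 = 56 bp
Sorted largest to smallest: 96, 56, 35, 11, 9, 9 bp.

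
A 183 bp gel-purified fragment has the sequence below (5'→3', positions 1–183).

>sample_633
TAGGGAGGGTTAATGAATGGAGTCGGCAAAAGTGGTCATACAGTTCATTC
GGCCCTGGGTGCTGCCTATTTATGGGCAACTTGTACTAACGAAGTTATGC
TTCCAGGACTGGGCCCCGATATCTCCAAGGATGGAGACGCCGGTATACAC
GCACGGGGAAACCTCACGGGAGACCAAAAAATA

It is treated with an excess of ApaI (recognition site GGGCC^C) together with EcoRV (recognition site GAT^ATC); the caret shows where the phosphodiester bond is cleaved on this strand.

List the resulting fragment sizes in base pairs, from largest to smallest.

The ApaI site (GGGCCC) starts at position 111.
ApaI cuts after base 5 of each site (before the last base), so after position 115.
The EcoRV site (GATATC) starts at position 118.
EcoRV cuts after base 3 of each site, so after position 120.
Combined cut positions: 115, 120.
Linear molecule, 2 cuts → 3 fragments:
  1–115 → 115 bp
  116–120 → 5 bp
  121–183 → 63 bp
Sorted largest to smallest: 115, 63, 5 bp.

115, 63, 5 bp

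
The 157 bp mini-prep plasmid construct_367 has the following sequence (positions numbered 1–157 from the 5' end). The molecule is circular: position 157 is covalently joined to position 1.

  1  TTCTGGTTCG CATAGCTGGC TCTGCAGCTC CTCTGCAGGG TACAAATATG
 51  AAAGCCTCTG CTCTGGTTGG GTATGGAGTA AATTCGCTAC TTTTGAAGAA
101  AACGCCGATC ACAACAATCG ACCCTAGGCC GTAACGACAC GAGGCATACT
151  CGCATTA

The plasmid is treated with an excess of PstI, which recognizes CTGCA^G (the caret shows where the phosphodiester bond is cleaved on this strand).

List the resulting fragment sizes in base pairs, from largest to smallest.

PstI sites (CTGCAG) start at positions 22, 33.
PstI cuts after base 5 of each site (before the last base), so after positions 26, 37.
Circular molecule, 2 cuts → 2 fragments:
  27–37 → 11 bp
  38–157 then 1–26 → 120 + 26 = 146 bp
Sorted largest to smallest: 146, 11 bp.

146, 11 bp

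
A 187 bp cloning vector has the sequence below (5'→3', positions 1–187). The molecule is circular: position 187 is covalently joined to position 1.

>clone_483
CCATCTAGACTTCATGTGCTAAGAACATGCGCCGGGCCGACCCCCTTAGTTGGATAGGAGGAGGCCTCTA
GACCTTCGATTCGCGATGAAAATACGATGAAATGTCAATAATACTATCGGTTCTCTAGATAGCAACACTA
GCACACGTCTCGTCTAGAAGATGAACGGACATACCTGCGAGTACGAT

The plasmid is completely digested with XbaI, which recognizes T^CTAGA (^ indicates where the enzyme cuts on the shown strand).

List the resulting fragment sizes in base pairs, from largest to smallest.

63, 57, 38, 29 bp

XbaI sites (TCTAGA) start at positions 4, 67, 124, 153.
XbaI cuts after the first base of each site, so after positions 4, 67, 124, 153.
Circular molecule, 4 cuts → 4 fragments:
  5–67 → 63 bp
  68–124 → 57 bp
  125–153 → 29 bp
  154–187 then 1–4 → 34 + 4 = 38 bp
Sorted largest to smallest: 63, 57, 38, 29 bp.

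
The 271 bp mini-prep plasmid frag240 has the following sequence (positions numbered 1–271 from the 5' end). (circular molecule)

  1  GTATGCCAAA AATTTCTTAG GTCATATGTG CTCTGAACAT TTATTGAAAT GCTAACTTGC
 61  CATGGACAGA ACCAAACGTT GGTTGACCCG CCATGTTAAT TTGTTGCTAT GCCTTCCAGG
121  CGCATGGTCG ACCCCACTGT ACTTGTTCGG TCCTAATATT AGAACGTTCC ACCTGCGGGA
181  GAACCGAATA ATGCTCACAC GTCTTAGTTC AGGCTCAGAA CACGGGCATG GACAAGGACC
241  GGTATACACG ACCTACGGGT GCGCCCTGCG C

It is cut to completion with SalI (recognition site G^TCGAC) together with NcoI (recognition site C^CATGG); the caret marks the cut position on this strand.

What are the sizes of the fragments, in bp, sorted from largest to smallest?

The SalI site (GTCGAC) starts at position 127.
SalI cuts after the first base of each site, so after position 127.
The NcoI site (CCATGG) starts at position 60.
NcoI cuts after the first base of each site, so after position 60.
Combined cut positions: 60, 127.
Circular molecule, 2 cuts → 2 fragments:
  61–127 → 67 bp
  128–271 then 1–60 → 144 + 60 = 204 bp
Sorted largest to smallest: 204, 67 bp.

204, 67 bp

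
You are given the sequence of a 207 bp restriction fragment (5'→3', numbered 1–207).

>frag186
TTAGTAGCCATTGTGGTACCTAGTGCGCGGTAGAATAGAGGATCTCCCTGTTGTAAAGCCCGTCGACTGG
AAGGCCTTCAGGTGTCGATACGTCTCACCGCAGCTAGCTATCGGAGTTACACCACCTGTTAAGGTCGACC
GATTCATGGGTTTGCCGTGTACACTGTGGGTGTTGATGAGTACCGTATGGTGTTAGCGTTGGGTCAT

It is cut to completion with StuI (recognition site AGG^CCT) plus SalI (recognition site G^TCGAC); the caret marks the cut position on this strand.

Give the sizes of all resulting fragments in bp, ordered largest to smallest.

The StuI site (AGGCCT) starts at position 72.
StuI cuts after base 3 of each site, so after position 74.
SalI sites (GTCGAC) start at positions 62, 134.
SalI cuts after the first base of each site, so after positions 62, 134.
Combined cut positions: 62, 74, 134.
Linear molecule, 3 cuts → 4 fragments:
  1–62 → 62 bp
  63–74 → 12 bp
  75–134 → 60 bp
  135–207 → 73 bp
Sorted largest to smallest: 73, 62, 60, 12 bp.

73, 62, 60, 12 bp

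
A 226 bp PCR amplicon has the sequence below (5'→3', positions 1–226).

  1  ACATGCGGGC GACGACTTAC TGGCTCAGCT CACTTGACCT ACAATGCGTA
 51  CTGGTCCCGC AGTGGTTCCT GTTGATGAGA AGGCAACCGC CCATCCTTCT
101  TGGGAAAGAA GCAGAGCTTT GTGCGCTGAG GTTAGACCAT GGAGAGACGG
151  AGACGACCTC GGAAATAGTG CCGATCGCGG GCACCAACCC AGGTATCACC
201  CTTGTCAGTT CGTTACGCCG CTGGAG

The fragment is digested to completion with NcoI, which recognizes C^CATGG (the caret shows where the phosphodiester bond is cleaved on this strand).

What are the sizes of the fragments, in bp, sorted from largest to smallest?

137, 89 bp

The NcoI site (CCATGG) starts at position 137.
NcoI cuts after the first base of each site, so after position 137.
Linear molecule, 1 cut → 2 fragments:
  1–137 → 137 bp
  138–226 → 89 bp
Sorted largest to smallest: 137, 89 bp.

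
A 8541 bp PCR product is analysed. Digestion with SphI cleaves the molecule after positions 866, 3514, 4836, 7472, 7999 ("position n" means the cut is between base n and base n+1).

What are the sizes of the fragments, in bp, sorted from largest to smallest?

2648, 2636, 1322, 866, 542, 527 bp

Linear molecule, 5 cuts → 6 fragments:
  866 − 0 = 866 bp
  3514 − 866 = 2648 bp
  4836 − 3514 = 1322 bp
  7472 − 4836 = 2636 bp
  7999 − 7472 = 527 bp
  8541 − 7999 = 542 bp
Sorted largest to smallest: 2648, 2636, 1322, 866, 542, 527 bp.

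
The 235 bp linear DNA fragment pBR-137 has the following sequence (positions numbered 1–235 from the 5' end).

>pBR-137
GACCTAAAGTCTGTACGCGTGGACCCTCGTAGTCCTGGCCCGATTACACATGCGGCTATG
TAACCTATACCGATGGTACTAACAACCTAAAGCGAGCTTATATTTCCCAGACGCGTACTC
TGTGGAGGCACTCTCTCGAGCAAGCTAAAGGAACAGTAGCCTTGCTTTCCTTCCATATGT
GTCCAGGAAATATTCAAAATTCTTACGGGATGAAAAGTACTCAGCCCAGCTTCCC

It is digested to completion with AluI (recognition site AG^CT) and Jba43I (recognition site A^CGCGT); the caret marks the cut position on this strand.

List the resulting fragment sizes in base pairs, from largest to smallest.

85, 81, 33, 15, 15, 6 bp

AluI sites (AGCT) start at positions 95, 143, 228.
AluI cuts after base 2 of each site, so after positions 96, 144, 229.
Jba43I sites (ACGCGT) start at positions 15, 111.
Jba43I cuts after the first base of each site, so after positions 15, 111.
Combined cut positions: 15, 96, 111, 144, 229.
Linear molecule, 5 cuts → 6 fragments:
  1–15 → 15 bp
  16–96 → 81 bp
  97–111 → 15 bp
  112–144 → 33 bp
  145–229 → 85 bp
  230–235 → 6 bp
Sorted largest to smallest: 85, 81, 33, 15, 15, 6 bp.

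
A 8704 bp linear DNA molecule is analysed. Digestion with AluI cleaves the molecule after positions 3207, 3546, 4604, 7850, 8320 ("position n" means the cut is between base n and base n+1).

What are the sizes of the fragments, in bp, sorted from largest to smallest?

Linear molecule, 5 cuts → 6 fragments:
  3207 − 0 = 3207 bp
  3546 − 3207 = 339 bp
  4604 − 3546 = 1058 bp
  7850 − 4604 = 3246 bp
  8320 − 7850 = 470 bp
  8704 − 8320 = 384 bp
Sorted largest to smallest: 3246, 3207, 1058, 470, 384, 339 bp.

3246, 3207, 1058, 470, 384, 339 bp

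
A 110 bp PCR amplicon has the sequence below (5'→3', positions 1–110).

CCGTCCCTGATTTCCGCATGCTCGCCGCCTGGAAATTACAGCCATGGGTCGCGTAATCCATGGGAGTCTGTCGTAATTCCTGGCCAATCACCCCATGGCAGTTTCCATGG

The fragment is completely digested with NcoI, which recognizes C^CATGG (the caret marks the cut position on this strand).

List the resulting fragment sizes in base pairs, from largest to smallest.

NcoI sites (CCATGG) start at positions 42, 58, 93, 105.
NcoI cuts after the first base of each site, so after positions 42, 58, 93, 105.
Linear molecule, 4 cuts → 5 fragments:
  1–42 → 42 bp
  43–58 → 16 bp
  59–93 → 35 bp
  94–105 → 12 bp
  106–110 → 5 bp
Sorted largest to smallest: 42, 35, 16, 12, 5 bp.

42, 35, 16, 12, 5 bp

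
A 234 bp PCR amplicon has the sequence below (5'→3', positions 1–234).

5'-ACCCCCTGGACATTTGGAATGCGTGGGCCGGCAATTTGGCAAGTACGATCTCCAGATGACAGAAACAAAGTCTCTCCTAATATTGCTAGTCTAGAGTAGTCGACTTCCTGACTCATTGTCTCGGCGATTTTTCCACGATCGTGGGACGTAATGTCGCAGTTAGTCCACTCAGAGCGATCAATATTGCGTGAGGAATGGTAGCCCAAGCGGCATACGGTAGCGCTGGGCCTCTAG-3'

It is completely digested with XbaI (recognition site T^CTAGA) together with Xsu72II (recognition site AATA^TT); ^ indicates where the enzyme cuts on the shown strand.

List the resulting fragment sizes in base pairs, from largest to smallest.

The XbaI site (TCTAGA) starts at position 90.
XbaI cuts after the first base of each site, so after position 90.
Xsu72II sites (AATATT) start at positions 79, 180.
Xsu72II cuts after base 4 of each site, so after positions 82, 183.
Combined cut positions: 82, 90, 183.
Linear molecule, 3 cuts → 4 fragments:
  1–82 → 82 bp
  83–90 → 8 bp
  91–183 → 93 bp
  184–234 → 51 bp
Sorted largest to smallest: 93, 82, 51, 8 bp.

93, 82, 51, 8 bp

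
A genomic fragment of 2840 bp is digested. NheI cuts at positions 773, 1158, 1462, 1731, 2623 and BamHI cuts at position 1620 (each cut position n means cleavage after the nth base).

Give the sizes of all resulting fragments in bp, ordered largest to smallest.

892, 773, 385, 304, 217, 158, 111 bp

Combined cut positions (sorted): 773, 1158, 1462, 1620, 1731, 2623.
Linear molecule, 6 cuts → 7 fragments:
  773 − 0 = 773 bp
  1158 − 773 = 385 bp
  1462 − 1158 = 304 bp
  1620 − 1462 = 158 bp
  1731 − 1620 = 111 bp
  2623 − 1731 = 892 bp
  2840 − 2623 = 217 bp
Sorted largest to smallest: 892, 773, 385, 304, 217, 158, 111 bp.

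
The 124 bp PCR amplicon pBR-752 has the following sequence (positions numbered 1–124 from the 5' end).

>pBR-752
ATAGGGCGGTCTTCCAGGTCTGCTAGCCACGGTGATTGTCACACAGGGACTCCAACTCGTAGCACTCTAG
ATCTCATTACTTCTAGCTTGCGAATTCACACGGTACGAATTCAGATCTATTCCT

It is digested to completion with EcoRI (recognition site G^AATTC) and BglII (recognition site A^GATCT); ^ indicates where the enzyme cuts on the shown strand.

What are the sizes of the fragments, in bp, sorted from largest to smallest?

69, 23, 15, 11, 6 bp

EcoRI sites (GAATTC) start at positions 92, 107.
EcoRI cuts after the first base of each site, so after positions 92, 107.
BglII sites (AGATCT) start at positions 69, 113.
BglII cuts after the first base of each site, so after positions 69, 113.
Combined cut positions: 69, 92, 107, 113.
Linear molecule, 4 cuts → 5 fragments:
  1–69 → 69 bp
  70–92 → 23 bp
  93–107 → 15 bp
  108–113 → 6 bp
  114–124 → 11 bp
Sorted largest to smallest: 69, 23, 15, 11, 6 bp.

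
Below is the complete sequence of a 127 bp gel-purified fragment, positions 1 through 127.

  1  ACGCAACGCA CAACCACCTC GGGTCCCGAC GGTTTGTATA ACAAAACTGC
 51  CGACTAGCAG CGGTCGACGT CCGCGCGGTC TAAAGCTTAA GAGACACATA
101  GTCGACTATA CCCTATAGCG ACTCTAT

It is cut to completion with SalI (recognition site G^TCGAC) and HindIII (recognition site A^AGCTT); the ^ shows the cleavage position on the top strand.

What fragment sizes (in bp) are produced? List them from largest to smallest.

63, 26, 20, 18 bp

SalI sites (GTCGAC) start at positions 63, 101.
SalI cuts after the first base of each site, so after positions 63, 101.
The HindIII site (AAGCTT) starts at position 83.
HindIII cuts after the first base of each site, so after position 83.
Combined cut positions: 63, 83, 101.
Linear molecule, 3 cuts → 4 fragments:
  1–63 → 63 bp
  64–83 → 20 bp
  84–101 → 18 bp
  102–127 → 26 bp
Sorted largest to smallest: 63, 26, 20, 18 bp.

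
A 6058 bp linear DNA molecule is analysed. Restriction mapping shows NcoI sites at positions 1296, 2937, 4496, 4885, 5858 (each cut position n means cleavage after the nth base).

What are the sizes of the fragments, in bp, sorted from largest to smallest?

Linear molecule, 5 cuts → 6 fragments:
  1296 − 0 = 1296 bp
  2937 − 1296 = 1641 bp
  4496 − 2937 = 1559 bp
  4885 − 4496 = 389 bp
  5858 − 4885 = 973 bp
  6058 − 5858 = 200 bp
Sorted largest to smallest: 1641, 1559, 1296, 973, 389, 200 bp.

1641, 1559, 1296, 973, 389, 200 bp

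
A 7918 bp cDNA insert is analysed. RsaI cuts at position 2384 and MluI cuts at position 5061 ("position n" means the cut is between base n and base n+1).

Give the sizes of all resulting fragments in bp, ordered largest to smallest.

2857, 2677, 2384 bp

Combined cut positions (sorted): 2384, 5061.
Linear molecule, 2 cuts → 3 fragments:
  2384 − 0 = 2384 bp
  5061 − 2384 = 2677 bp
  7918 − 5061 = 2857 bp
Sorted largest to smallest: 2857, 2677, 2384 bp.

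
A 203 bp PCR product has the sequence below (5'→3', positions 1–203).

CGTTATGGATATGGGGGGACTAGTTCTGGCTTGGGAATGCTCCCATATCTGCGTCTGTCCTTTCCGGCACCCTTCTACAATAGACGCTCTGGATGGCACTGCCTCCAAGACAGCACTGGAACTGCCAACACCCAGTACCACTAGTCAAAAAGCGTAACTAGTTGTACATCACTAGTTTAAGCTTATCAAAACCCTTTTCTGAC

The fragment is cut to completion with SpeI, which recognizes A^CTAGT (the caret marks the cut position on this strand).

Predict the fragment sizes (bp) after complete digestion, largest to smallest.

SpeI sites (ACTAGT) start at positions 19, 140, 157, 171.
SpeI cuts after the first base of each site, so after positions 19, 140, 157, 171.
Linear molecule, 4 cuts → 5 fragments:
  1–19 → 19 bp
  20–140 → 121 bp
  141–157 → 17 bp
  158–171 → 14 bp
  172–203 → 32 bp
Sorted largest to smallest: 121, 32, 19, 17, 14 bp.

121, 32, 19, 17, 14 bp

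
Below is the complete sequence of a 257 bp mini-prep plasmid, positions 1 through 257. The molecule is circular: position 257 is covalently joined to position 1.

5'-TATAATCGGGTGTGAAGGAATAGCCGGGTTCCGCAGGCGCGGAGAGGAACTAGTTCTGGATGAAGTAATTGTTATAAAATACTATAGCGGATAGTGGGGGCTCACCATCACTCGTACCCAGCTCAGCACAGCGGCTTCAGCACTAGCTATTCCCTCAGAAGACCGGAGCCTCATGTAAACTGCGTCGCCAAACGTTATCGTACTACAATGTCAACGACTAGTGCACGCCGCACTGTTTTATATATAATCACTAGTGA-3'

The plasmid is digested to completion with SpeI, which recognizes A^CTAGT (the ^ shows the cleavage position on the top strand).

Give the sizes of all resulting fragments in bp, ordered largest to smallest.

168, 56, 33 bp

SpeI sites (ACTAGT) start at positions 49, 217, 250.
SpeI cuts after the first base of each site, so after positions 49, 217, 250.
Circular molecule, 3 cuts → 3 fragments:
  50–217 → 168 bp
  218–250 → 33 bp
  251–257 then 1–49 → 7 + 49 = 56 bp
Sorted largest to smallest: 168, 56, 33 bp.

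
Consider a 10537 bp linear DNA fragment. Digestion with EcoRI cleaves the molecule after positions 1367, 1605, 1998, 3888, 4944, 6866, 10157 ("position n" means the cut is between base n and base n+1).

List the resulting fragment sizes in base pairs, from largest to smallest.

3291, 1922, 1890, 1367, 1056, 393, 380, 238 bp

Linear molecule, 7 cuts → 8 fragments:
  1367 − 0 = 1367 bp
  1605 − 1367 = 238 bp
  1998 − 1605 = 393 bp
  3888 − 1998 = 1890 bp
  4944 − 3888 = 1056 bp
  6866 − 4944 = 1922 bp
  10157 − 6866 = 3291 bp
  10537 − 10157 = 380 bp
Sorted largest to smallest: 3291, 1922, 1890, 1367, 1056, 393, 380, 238 bp.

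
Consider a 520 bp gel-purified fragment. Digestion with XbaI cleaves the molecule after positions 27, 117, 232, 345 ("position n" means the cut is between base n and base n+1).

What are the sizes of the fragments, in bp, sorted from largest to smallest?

175, 115, 113, 90, 27 bp

Linear molecule, 4 cuts → 5 fragments:
  27 − 0 = 27 bp
  117 − 27 = 90 bp
  232 − 117 = 115 bp
  345 − 232 = 113 bp
  520 − 345 = 175 bp
Sorted largest to smallest: 175, 115, 113, 90, 27 bp.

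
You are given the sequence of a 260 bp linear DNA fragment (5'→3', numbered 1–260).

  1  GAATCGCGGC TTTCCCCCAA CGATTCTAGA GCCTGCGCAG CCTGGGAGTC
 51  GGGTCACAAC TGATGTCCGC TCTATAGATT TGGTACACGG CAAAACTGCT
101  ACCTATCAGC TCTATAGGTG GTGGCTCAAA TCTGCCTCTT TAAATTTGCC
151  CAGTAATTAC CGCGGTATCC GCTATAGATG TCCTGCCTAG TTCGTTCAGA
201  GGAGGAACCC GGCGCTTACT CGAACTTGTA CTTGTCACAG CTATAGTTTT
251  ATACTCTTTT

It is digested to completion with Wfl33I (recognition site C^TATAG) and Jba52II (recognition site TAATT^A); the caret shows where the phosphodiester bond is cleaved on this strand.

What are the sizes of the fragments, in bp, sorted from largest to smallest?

Wfl33I sites (CTATAG) start at positions 72, 112, 172, 241.
Wfl33I cuts after the first base of each site, so after positions 72, 112, 172, 241.
The Jba52II site (TAATTA) starts at position 154.
Jba52II cuts after base 5 of each site (before the last base), so after position 158.
Combined cut positions: 72, 112, 158, 172, 241.
Linear molecule, 5 cuts → 6 fragments:
  1–72 → 72 bp
  73–112 → 40 bp
  113–158 → 46 bp
  159–172 → 14 bp
  173–241 → 69 bp
  242–260 → 19 bp
Sorted largest to smallest: 72, 69, 46, 40, 19, 14 bp.

72, 69, 46, 40, 19, 14 bp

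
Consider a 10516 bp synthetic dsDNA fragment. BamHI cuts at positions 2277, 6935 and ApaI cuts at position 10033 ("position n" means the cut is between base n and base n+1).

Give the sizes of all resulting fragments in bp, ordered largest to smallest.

4658, 3098, 2277, 483 bp

Combined cut positions (sorted): 2277, 6935, 10033.
Linear molecule, 3 cuts → 4 fragments:
  2277 − 0 = 2277 bp
  6935 − 2277 = 4658 bp
  10033 − 6935 = 3098 bp
  10516 − 10033 = 483 bp
Sorted largest to smallest: 4658, 3098, 2277, 483 bp.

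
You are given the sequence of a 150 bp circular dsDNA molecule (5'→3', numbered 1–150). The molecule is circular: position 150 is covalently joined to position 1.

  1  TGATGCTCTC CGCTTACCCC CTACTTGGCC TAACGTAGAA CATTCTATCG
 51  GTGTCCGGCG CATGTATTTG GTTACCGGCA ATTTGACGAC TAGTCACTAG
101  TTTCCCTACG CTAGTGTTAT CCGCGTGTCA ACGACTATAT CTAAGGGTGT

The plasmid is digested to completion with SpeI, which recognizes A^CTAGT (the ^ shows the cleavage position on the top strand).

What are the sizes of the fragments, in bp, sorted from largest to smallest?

143, 7 bp

SpeI sites (ACTAGT) start at positions 89, 96.
SpeI cuts after the first base of each site, so after positions 89, 96.
Circular molecule, 2 cuts → 2 fragments:
  90–96 → 7 bp
  97–150 then 1–89 → 54 + 89 = 143 bp
Sorted largest to smallest: 143, 7 bp.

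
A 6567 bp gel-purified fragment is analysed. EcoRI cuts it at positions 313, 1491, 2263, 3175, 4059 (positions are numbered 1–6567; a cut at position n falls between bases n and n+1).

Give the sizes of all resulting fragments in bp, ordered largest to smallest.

Linear molecule, 5 cuts → 6 fragments:
  313 − 0 = 313 bp
  1491 − 313 = 1178 bp
  2263 − 1491 = 772 bp
  3175 − 2263 = 912 bp
  4059 − 3175 = 884 bp
  6567 − 4059 = 2508 bp
Sorted largest to smallest: 2508, 1178, 912, 884, 772, 313 bp.

2508, 1178, 912, 884, 772, 313 bp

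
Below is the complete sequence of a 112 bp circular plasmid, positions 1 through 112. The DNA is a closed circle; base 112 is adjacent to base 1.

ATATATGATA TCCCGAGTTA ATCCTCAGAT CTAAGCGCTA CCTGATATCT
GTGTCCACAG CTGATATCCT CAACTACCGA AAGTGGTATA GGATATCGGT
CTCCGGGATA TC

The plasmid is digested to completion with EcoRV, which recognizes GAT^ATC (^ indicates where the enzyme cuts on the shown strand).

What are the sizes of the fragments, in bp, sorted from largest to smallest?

37, 29, 19, 15, 12 bp

EcoRV sites (GATATC) start at positions 7, 44, 63, 92, 107.
EcoRV cuts after base 3 of each site, so after positions 9, 46, 65, 94, 109.
Circular molecule, 5 cuts → 5 fragments:
  10–46 → 37 bp
  47–65 → 19 bp
  66–94 → 29 bp
  95–109 → 15 bp
  110–112 then 1–9 → 3 + 9 = 12 bp
Sorted largest to smallest: 37, 29, 19, 15, 12 bp.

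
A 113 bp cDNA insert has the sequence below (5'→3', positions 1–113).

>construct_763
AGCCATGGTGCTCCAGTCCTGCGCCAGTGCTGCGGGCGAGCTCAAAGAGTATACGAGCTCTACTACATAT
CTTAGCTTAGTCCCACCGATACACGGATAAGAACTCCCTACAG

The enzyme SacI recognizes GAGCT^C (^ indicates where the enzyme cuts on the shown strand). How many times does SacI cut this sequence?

GAGCTC occurs starting at positions 38, 55.
SacI cuts at 2 sites.

2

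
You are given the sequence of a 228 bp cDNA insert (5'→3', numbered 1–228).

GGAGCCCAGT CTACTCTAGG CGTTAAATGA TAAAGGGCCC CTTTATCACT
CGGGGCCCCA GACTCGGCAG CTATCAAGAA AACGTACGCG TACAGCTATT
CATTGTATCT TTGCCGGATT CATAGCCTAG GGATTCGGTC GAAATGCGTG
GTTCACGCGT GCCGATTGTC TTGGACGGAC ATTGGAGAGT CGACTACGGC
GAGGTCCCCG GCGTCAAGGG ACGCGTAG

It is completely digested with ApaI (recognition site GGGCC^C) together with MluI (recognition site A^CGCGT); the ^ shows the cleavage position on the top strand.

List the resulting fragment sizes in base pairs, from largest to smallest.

69, 66, 39, 29, 18, 7 bp

ApaI sites (GGGCCC) start at positions 35, 53.
ApaI cuts after base 5 of each site (before the last base), so after positions 39, 57.
MluI sites (ACGCGT) start at positions 86, 155, 221.
MluI cuts after the first base of each site, so after positions 86, 155, 221.
Combined cut positions: 39, 57, 86, 155, 221.
Linear molecule, 5 cuts → 6 fragments:
  1–39 → 39 bp
  40–57 → 18 bp
  58–86 → 29 bp
  87–155 → 69 bp
  156–221 → 66 bp
  222–228 → 7 bp
Sorted largest to smallest: 69, 66, 39, 29, 18, 7 bp.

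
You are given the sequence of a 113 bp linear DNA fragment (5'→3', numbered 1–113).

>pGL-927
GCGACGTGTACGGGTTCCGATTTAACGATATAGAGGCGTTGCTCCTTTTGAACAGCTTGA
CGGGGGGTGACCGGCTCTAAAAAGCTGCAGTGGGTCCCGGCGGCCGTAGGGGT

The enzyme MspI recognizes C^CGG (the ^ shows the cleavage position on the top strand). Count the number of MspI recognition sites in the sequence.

2

CCGG occurs starting at positions 71, 97.
MspI cuts at 2 sites.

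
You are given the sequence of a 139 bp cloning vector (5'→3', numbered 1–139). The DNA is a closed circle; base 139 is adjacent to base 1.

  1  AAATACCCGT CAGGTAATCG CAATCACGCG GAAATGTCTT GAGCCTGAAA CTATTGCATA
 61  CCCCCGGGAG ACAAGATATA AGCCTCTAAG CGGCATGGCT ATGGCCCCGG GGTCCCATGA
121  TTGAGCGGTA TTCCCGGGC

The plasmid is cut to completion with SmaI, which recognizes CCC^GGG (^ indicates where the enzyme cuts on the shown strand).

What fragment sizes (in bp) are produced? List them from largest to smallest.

69, 43, 27 bp

SmaI sites (CCCGGG) start at positions 63, 106, 133.
SmaI cuts after base 3 of each site, so after positions 65, 108, 135.
Circular molecule, 3 cuts → 3 fragments:
  66–108 → 43 bp
  109–135 → 27 bp
  136–139 then 1–65 → 4 + 65 = 69 bp
Sorted largest to smallest: 69, 43, 27 bp.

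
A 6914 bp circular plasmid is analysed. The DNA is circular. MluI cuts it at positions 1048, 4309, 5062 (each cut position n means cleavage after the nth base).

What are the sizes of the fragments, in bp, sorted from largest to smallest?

3261, 2900, 753 bp

Circular molecule, 3 cuts → 3 fragments:
  4309 − 1048 = 3261 bp
  5062 − 4309 = 753 bp
  wrap: 6914 − 5062 + 1048 = 2900 bp
Sorted largest to smallest: 3261, 2900, 753 bp.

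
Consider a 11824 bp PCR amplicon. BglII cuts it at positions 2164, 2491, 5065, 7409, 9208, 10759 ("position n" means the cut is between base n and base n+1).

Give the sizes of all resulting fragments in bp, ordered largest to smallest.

2574, 2344, 2164, 1799, 1551, 1065, 327 bp

Linear molecule, 6 cuts → 7 fragments:
  2164 − 0 = 2164 bp
  2491 − 2164 = 327 bp
  5065 − 2491 = 2574 bp
  7409 − 5065 = 2344 bp
  9208 − 7409 = 1799 bp
  10759 − 9208 = 1551 bp
  11824 − 10759 = 1065 bp
Sorted largest to smallest: 2574, 2344, 2164, 1799, 1551, 1065, 327 bp.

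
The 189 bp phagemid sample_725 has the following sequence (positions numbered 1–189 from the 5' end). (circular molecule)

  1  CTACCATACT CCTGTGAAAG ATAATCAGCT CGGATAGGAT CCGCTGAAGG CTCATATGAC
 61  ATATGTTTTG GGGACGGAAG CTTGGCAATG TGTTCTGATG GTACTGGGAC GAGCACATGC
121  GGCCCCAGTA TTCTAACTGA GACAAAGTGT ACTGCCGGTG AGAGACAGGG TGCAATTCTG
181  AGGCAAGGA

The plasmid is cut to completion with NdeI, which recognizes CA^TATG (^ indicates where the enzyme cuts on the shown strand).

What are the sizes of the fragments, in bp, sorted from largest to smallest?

182, 7 bp

NdeI sites (CATATG) start at positions 53, 60.
NdeI cuts after base 2 of each site, so after positions 54, 61.
Circular molecule, 2 cuts → 2 fragments:
  55–61 → 7 bp
  62–189 then 1–54 → 128 + 54 = 182 bp
Sorted largest to smallest: 182, 7 bp.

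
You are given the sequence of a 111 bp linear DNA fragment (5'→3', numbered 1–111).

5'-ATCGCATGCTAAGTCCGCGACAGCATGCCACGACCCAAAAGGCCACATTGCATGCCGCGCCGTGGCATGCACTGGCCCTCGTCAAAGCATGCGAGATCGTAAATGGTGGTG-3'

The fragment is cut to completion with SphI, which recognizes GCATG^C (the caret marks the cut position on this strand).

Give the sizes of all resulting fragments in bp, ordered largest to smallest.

SphI sites (GCATGC) start at positions 4, 23, 50, 65, 87.
SphI cuts after base 5 of each site (before the last base), so after positions 8, 27, 54, 69, 91.
Linear molecule, 5 cuts → 6 fragments:
  1–8 → 8 bp
  9–27 → 19 bp
  28–54 → 27 bp
  55–69 → 15 bp
  70–91 → 22 bp
  92–111 → 20 bp
Sorted largest to smallest: 27, 22, 20, 19, 15, 8 bp.

27, 22, 20, 19, 15, 8 bp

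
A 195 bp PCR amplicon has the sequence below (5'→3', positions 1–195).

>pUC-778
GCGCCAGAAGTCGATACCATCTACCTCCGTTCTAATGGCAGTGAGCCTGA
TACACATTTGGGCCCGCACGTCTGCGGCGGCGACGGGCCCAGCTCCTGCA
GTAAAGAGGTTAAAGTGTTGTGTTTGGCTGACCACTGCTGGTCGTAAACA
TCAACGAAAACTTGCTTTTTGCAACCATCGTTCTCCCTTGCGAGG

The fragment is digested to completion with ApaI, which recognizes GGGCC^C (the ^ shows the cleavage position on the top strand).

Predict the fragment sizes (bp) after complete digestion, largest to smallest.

ApaI sites (GGGCCC) start at positions 60, 85.
ApaI cuts after base 5 of each site (before the last base), so after positions 64, 89.
Linear molecule, 2 cuts → 3 fragments:
  1–64 → 64 bp
  65–89 → 25 bp
  90–195 → 106 bp
Sorted largest to smallest: 106, 64, 25 bp.

106, 64, 25 bp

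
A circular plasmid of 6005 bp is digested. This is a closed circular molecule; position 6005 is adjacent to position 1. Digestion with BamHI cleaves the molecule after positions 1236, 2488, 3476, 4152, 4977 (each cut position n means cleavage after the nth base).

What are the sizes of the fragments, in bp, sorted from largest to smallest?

Circular molecule, 5 cuts → 5 fragments:
  2488 − 1236 = 1252 bp
  3476 − 2488 = 988 bp
  4152 − 3476 = 676 bp
  4977 − 4152 = 825 bp
  wrap: 6005 − 4977 + 1236 = 2264 bp
Sorted largest to smallest: 2264, 1252, 988, 825, 676 bp.

2264, 1252, 988, 825, 676 bp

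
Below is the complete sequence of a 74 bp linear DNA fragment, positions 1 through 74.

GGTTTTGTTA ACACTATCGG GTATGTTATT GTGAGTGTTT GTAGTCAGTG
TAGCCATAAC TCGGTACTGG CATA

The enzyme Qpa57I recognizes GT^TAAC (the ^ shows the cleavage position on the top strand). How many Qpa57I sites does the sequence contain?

1

GTTAAC occurs starting at position 7.
Qpa57I cuts at 1 site.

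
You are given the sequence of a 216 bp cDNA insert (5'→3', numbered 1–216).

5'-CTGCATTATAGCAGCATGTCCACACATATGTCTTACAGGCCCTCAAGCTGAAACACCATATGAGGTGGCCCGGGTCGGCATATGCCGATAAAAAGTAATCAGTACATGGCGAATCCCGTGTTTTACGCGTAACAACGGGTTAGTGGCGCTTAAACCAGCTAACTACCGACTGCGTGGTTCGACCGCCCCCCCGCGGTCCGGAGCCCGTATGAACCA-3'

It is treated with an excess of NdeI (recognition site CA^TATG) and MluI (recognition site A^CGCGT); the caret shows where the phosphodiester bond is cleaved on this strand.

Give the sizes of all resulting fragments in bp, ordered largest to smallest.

NdeI sites (CATATG) start at positions 25, 57, 79.
NdeI cuts after base 2 of each site, so after positions 26, 58, 80.
The MluI site (ACGCGT) starts at position 125.
MluI cuts after the first base of each site, so after position 125.
Combined cut positions: 26, 58, 80, 125.
Linear molecule, 4 cuts → 5 fragments:
  1–26 → 26 bp
  27–58 → 32 bp
  59–80 → 22 bp
  81–125 → 45 bp
  126–216 → 91 bp
Sorted largest to smallest: 91, 45, 32, 26, 22 bp.

91, 45, 32, 26, 22 bp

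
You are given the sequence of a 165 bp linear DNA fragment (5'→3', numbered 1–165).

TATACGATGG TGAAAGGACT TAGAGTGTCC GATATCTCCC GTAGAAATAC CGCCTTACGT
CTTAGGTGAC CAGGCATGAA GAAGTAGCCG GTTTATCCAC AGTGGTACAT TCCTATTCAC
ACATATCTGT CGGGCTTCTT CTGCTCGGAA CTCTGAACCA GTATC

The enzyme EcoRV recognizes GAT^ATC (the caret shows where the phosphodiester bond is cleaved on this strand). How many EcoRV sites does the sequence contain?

1

GATATC occurs starting at position 31.
EcoRV cuts at 1 site.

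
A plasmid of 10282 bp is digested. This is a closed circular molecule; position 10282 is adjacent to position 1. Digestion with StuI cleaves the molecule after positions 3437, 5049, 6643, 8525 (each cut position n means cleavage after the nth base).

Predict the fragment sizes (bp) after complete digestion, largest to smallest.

Circular molecule, 4 cuts → 4 fragments:
  5049 − 3437 = 1612 bp
  6643 − 5049 = 1594 bp
  8525 − 6643 = 1882 bp
  wrap: 10282 − 8525 + 3437 = 5194 bp
Sorted largest to smallest: 5194, 1882, 1612, 1594 bp.

5194, 1882, 1612, 1594 bp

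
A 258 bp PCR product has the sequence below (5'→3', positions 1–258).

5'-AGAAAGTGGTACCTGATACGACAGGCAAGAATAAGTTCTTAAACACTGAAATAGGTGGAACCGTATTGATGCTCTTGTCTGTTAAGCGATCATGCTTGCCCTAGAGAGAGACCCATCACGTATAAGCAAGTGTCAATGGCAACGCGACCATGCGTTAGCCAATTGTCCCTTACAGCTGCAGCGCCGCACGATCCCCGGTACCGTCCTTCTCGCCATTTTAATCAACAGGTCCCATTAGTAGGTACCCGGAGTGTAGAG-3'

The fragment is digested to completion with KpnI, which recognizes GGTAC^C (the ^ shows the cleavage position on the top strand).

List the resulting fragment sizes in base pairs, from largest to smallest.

189, 44, 13, 12 bp

KpnI sites (GGTACC) start at positions 8, 197, 241.
KpnI cuts after base 5 of each site (before the last base), so after positions 12, 201, 245.
Linear molecule, 3 cuts → 4 fragments:
  1–12 → 12 bp
  13–201 → 189 bp
  202–245 → 44 bp
  246–258 → 13 bp
Sorted largest to smallest: 189, 44, 13, 12 bp.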